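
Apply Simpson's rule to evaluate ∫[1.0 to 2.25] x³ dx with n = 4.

f(x) = x³
a = 1.0, b = 2.25, n = 4
h = (b - a)/n = 0.312500

Simpson's rule: (h/3)[f(x₀) + 4f(x₁) + 2f(x₂) + ... + f(xₙ)]

x_0 = 1.0000, f(x_0) = 1.000000, coefficient = 1
x_1 = 1.3125, f(x_1) = 2.260986, coefficient = 4
x_2 = 1.6250, f(x_2) = 4.291016, coefficient = 2
x_3 = 1.9375, f(x_3) = 7.273193, coefficient = 4
x_4 = 2.2500, f(x_4) = 11.390625, coefficient = 1

I ≈ (0.312500/3) × 59.109375 = 6.157227
Exact value: 6.157227
Error: 0.000000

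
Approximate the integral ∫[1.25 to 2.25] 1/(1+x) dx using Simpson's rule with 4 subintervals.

f(x) = 1/(1+x)
a = 1.25, b = 2.25, n = 4
h = (b - a)/n = 0.250000

Simpson's rule: (h/3)[f(x₀) + 4f(x₁) + 2f(x₂) + ... + f(xₙ)]

x_0 = 1.2500, f(x_0) = 0.444444, coefficient = 1
x_1 = 1.5000, f(x_1) = 0.400000, coefficient = 4
x_2 = 1.7500, f(x_2) = 0.363636, coefficient = 2
x_3 = 2.0000, f(x_3) = 0.333333, coefficient = 4
x_4 = 2.2500, f(x_4) = 0.307692, coefficient = 1

I ≈ (0.250000/3) × 4.412743 = 0.367729
Exact value: 0.367725
Error: 0.000004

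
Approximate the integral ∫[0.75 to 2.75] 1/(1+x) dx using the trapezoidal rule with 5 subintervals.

f(x) = 1/(1+x)
a = 0.75, b = 2.75, n = 5
h = (b - a)/n = 0.400000

Trapezoidal rule: (h/2)[f(x₀) + 2f(x₁) + 2f(x₂) + ... + f(xₙ)]

x_0 = 0.7500, f(x_0) = 0.571429, coefficient = 1
x_1 = 1.1500, f(x_1) = 0.465116, coefficient = 2
x_2 = 1.5500, f(x_2) = 0.392157, coefficient = 2
x_3 = 1.9500, f(x_3) = 0.338983, coefficient = 2
x_4 = 2.3500, f(x_4) = 0.298507, coefficient = 2
x_5 = 2.7500, f(x_5) = 0.266667, coefficient = 1

I ≈ (0.400000/2) × 3.827623 = 0.765525
Exact value: 0.762140
Error: 0.003384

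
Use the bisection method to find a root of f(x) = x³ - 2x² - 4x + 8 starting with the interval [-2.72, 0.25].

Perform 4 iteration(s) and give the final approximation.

f(x) = x³ - 2x² - 4x + 8
Initial interval: [-2.72, 0.25]

Iteration 1:
  c_1 = (-2.720000 + 0.250000)/2 = -1.235000
  f(c_1) = f(-1.235000) = 8.005897
  f(a) × f(c) < 0, new interval: [-2.720000, -1.235000]
Iteration 2:
  c_2 = (-2.720000 + (-1.235000))/2 = -1.977500
  f(c_2) = f(-1.977500) = 0.355961
  f(a) × f(c) < 0, new interval: [-2.720000, -1.977500]
Iteration 3:
  c_3 = (-2.720000 + (-1.977500))/2 = -2.348750
  f(c_3) = f(-2.348750) = -6.595430
  f(a) × f(c) ≥ 0, new interval: [-2.348750, -1.977500]
Iteration 4:
  c_4 = (-2.348750 + (-1.977500))/2 = -2.163125
  f(c_4) = f(-2.163125) = -2.827219
  f(a) × f(c) ≥ 0, new interval: [-2.163125, -1.977500]

After 4 iteration(s), the approximation is c_4 = -2.163125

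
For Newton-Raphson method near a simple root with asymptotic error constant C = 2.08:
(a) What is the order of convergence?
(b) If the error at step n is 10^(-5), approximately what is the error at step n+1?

(a) Newton-Raphson has quadratic (order 2) convergence near simple roots.
    This means |e_{n+1}| ≈ C|e_n|².

(b) With |e_n| = 10^(-5) and C = 2.08:
    |e_{n+1}| ≈ 2.08 × (10^(-5))² = 2.08 × 10^(-10)

(a) 2 (quadratic); (b) |e_{n+1}| ≈ 2.080e-10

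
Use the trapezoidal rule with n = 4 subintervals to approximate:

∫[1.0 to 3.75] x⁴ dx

f(x) = x⁴
a = 1.0, b = 3.75, n = 4
h = (b - a)/n = 0.687500

Trapezoidal rule: (h/2)[f(x₀) + 2f(x₁) + 2f(x₂) + ... + f(xₙ)]

x_0 = 1.0000, f(x_0) = 1.000000, coefficient = 1
x_1 = 1.6875, f(x_1) = 8.109146, coefficient = 2
x_2 = 2.3750, f(x_2) = 31.816650, coefficient = 2
x_3 = 3.0625, f(x_3) = 87.963882, coefficient = 2
x_4 = 3.7500, f(x_4) = 197.753906, coefficient = 1

I ≈ (0.687500/2) × 454.533264 = 156.245810
Exact value: 148.115430
Error: 8.130380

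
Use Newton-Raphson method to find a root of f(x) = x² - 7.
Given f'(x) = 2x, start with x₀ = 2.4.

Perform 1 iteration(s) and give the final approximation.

f(x) = x² - 7
f'(x) = 2x
x₀ = 2.4

Newton-Raphson formula: x_{n+1} = x_n - f(x_n)/f'(x_n)

Iteration 1:
  f(2.400000) = -1.240000
  f'(2.400000) = 4.800000
  x_1 = 2.400000 - (-1.240000)/4.800000 = 2.658333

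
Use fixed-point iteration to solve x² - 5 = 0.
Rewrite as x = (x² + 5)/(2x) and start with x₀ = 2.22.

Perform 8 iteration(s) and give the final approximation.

Equation: x² - 5 = 0
Fixed-point form: x = (x² + 5)/(2x)
x₀ = 2.22

x_1 = g(2.220000) = 2.236126
x_2 = g(2.236126) = 2.236068
x_3 = g(2.236068) = 2.236068
x_4 = g(2.236068) = 2.236068
x_5 = g(2.236068) = 2.236068
x_6 = g(2.236068) = 2.236068
x_7 = g(2.236068) = 2.236068
x_8 = g(2.236068) = 2.236068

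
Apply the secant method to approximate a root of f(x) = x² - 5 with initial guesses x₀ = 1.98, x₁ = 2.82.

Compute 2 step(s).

f(x) = x² - 5
x₀ = 1.98, x₁ = 2.82

Secant formula: x_{n+1} = x_n - f(x_n)(x_n - x_{n-1})/(f(x_n) - f(x_{n-1}))

Iteration 1:
  f(1.980000) = -1.079600
  f(2.820000) = 2.952400
  x_2 = 2.820000 - 2.952400×(2.820000 - 1.980000)/(2.952400 - (-1.079600))
       = 2.204917
Iteration 2:
  f(2.820000) = 2.952400
  f(2.204917) = -0.138342
  x_3 = 2.204917 - (-0.138342)×(2.204917 - 2.820000)/(-0.138342 - 2.952400)
       = 2.232448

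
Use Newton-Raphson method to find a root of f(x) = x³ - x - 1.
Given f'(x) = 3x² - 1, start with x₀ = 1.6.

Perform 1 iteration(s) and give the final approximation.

f(x) = x³ - x - 1
f'(x) = 3x² - 1
x₀ = 1.6

Newton-Raphson formula: x_{n+1} = x_n - f(x_n)/f'(x_n)

Iteration 1:
  f(1.600000) = 1.496000
  f'(1.600000) = 6.680000
  x_1 = 1.600000 - 1.496000/6.680000 = 1.376048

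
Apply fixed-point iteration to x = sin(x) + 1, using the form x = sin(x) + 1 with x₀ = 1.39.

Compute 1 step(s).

Equation: x = sin(x) + 1
Fixed-point form: x = sin(x) + 1
x₀ = 1.39

x_1 = g(1.390000) = 1.983701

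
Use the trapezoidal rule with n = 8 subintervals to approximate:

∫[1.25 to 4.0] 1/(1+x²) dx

f(x) = 1/(1+x²)
a = 1.25, b = 4.0, n = 8
h = (b - a)/n = 0.343750

Trapezoidal rule: (h/2)[f(x₀) + 2f(x₁) + 2f(x₂) + ... + f(xₙ)]

x_0 = 1.2500, f(x_0) = 0.390244, coefficient = 1
x_1 = 1.5938, f(x_1) = 0.282483, coefficient = 2
x_2 = 1.9375, f(x_2) = 0.210353, coefficient = 2
x_3 = 2.2812, f(x_3) = 0.161184, coefficient = 2
x_4 = 2.6250, f(x_4) = 0.126733, coefficient = 2
x_5 = 2.9688, f(x_5) = 0.101901, coefficient = 2
x_6 = 3.3125, f(x_6) = 0.083524, coefficient = 2
x_7 = 3.6562, f(x_7) = 0.069598, coefficient = 2
x_8 = 4.0000, f(x_8) = 0.058824, coefficient = 1

I ≈ (0.343750/2) × 2.520618 = 0.433231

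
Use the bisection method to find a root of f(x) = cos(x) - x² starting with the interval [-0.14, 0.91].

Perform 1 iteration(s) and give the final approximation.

f(x) = cos(x) - x²
Initial interval: [-0.14, 0.91]

Iteration 1:
  c_1 = (-0.140000 + 0.910000)/2 = 0.385000
  f(c_1) = f(0.385000) = 0.778573
  f(a) × f(c) ≥ 0, new interval: [0.385000, 0.910000]

After 1 iteration(s), the approximation is c_1 = 0.385000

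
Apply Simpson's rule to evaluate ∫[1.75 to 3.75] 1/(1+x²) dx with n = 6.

f(x) = 1/(1+x²)
a = 1.75, b = 3.75, n = 6
h = (b - a)/n = 0.333333

Simpson's rule: (h/3)[f(x₀) + 4f(x₁) + 2f(x₂) + ... + f(xₙ)]

x_0 = 1.7500, f(x_0) = 0.246154, coefficient = 1
x_1 = 2.0833, f(x_1) = 0.187256, coefficient = 4
x_2 = 2.4167, f(x_2) = 0.146193, coefficient = 2
x_3 = 2.7500, f(x_3) = 0.116788, coefficient = 4
x_4 = 3.0833, f(x_4) = 0.095175, coefficient = 2
x_5 = 3.4167, f(x_5) = 0.078904, coefficient = 4
x_6 = 3.7500, f(x_6) = 0.066390, coefficient = 1

I ≈ (0.333333/3) × 2.327074 = 0.258564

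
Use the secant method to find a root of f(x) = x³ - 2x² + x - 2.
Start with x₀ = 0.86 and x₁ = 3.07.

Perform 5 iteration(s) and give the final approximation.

f(x) = x³ - 2x² + x - 2
x₀ = 0.86, x₁ = 3.07

Secant formula: x_{n+1} = x_n - f(x_n)(x_n - x_{n-1})/(f(x_n) - f(x_{n-1}))

Iteration 1:
  f(0.860000) = -1.983144
  f(3.070000) = 11.154643
  x_2 = 3.070000 - 11.154643×(3.070000 - 0.860000)/(11.154643 - (-1.983144))
       = 1.193599
Iteration 2:
  f(3.070000) = 11.154643
  f(1.193599) = -1.955263
  x_3 = 1.193599 - (-1.955263)×(1.193599 - 3.070000)/(-1.955263 - 11.154643)
       = 1.473453
Iteration 3:
  f(1.193599) = -1.955263
  f(1.473453) = -1.669715
  x_4 = 1.473453 - (-1.669715)×(1.473453 - 1.193599)/(-1.669715 - (-1.955263))
       = 3.109868
Iteration 4:
  f(1.473453) = -1.669715
  f(3.109868) = 11.843714
  x_5 = 3.109868 - 11.843714×(3.109868 - 1.473453)/(11.843714 - (-1.669715))
       = 1.675648
Iteration 5:
  f(3.109868) = 11.843714
  f(1.675648) = -1.235068
  x_6 = 1.675648 - (-1.235068)×(1.675648 - 3.109868)/(-1.235068 - 11.843714)
       = 1.811085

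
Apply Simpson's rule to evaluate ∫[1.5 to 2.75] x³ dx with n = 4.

f(x) = x³
a = 1.5, b = 2.75, n = 4
h = (b - a)/n = 0.312500

Simpson's rule: (h/3)[f(x₀) + 4f(x₁) + 2f(x₂) + ... + f(xₙ)]

x_0 = 1.5000, f(x_0) = 3.375000, coefficient = 1
x_1 = 1.8125, f(x_1) = 5.954346, coefficient = 4
x_2 = 2.1250, f(x_2) = 9.595703, coefficient = 2
x_3 = 2.4375, f(x_3) = 14.482178, coefficient = 4
x_4 = 2.7500, f(x_4) = 20.796875, coefficient = 1

I ≈ (0.312500/3) × 125.109375 = 13.032227
Exact value: 13.032227
Error: 0.000000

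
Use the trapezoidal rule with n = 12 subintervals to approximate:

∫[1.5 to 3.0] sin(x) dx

f(x) = sin(x)
a = 1.5, b = 3.0, n = 12
h = (b - a)/n = 0.125000

Trapezoidal rule: (h/2)[f(x₀) + 2f(x₁) + 2f(x₂) + ... + f(xₙ)]

x_0 = 1.5000, f(x_0) = 0.997495, coefficient = 1
x_1 = 1.6250, f(x_1) = 0.998531, coefficient = 2
x_2 = 1.7500, f(x_2) = 0.983986, coefficient = 2
x_3 = 1.8750, f(x_3) = 0.954086, coefficient = 2
x_4 = 2.0000, f(x_4) = 0.909297, coefficient = 2
x_5 = 2.1250, f(x_5) = 0.850320, coefficient = 2
x_6 = 2.2500, f(x_6) = 0.778073, coefficient = 2
x_7 = 2.3750, f(x_7) = 0.693685, coefficient = 2
x_8 = 2.5000, f(x_8) = 0.598472, coefficient = 2
x_9 = 2.6250, f(x_9) = 0.493920, coefficient = 2
x_10 = 2.7500, f(x_10) = 0.381661, coefficient = 2
x_11 = 2.8750, f(x_11) = 0.263446, coefficient = 2
x_12 = 3.0000, f(x_12) = 0.141120, coefficient = 1

I ≈ (0.125000/2) × 16.949571 = 1.059348
Exact value: 1.060730
Error: 0.001382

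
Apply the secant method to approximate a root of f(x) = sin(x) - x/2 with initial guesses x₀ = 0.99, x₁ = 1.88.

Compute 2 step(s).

f(x) = sin(x) - x/2
x₀ = 0.99, x₁ = 1.88

Secant formula: x_{n+1} = x_n - f(x_n)(x_n - x_{n-1})/(f(x_n) - f(x_{n-1}))

Iteration 1:
  f(0.990000) = 0.341026
  f(1.880000) = 0.012576
  x_2 = 1.880000 - 0.012576×(1.880000 - 0.990000)/(0.012576 - 0.341026)
       = 1.914078
Iteration 2:
  f(1.880000) = 0.012576
  f(1.914078) = -0.015384
  x_3 = 1.914078 - (-0.015384)×(1.914078 - 1.880000)/(-0.015384 - 0.012576)
       = 1.895328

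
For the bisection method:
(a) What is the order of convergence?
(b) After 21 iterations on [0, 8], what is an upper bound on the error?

(a) Bisection has linear (order 1) convergence; the error is halved each step.

(b) Error bound = (b-a)/2^n = (8 - 0)/2^{21}
    = 8/2^{21}

(a) 1 (linear); (b) error ≤ 3.81e-06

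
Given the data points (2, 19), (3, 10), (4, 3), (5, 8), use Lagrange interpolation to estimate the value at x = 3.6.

Lagrange interpolation formula:
P(x) = Σ yᵢ × Lᵢ(x)
where Lᵢ(x) = Π_{j≠i} (x - xⱼ)/(xᵢ - xⱼ)

L_0(3.6) = (3.6 - 3)/(2 - 3) × (3.6 - 4)/(2 - 4) × (3.6 - 5)/(2 - 5) = -0.056000
L_1(3.6) = (3.6 - 2)/(3 - 2) × (3.6 - 4)/(3 - 4) × (3.6 - 5)/(3 - 5) = 0.448000
L_2(3.6) = (3.6 - 2)/(4 - 2) × (3.6 - 3)/(4 - 3) × (3.6 - 5)/(4 - 5) = 0.672000
L_3(3.6) = (3.6 - 2)/(5 - 2) × (3.6 - 3)/(5 - 3) × (3.6 - 4)/(5 - 4) = -0.064000

P(3.6) = 19×L_0(3.6) + 10×L_1(3.6) + 3×L_2(3.6) + 8×L_3(3.6)
P(3.6) = 4.920000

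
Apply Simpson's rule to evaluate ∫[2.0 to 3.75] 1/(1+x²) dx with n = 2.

f(x) = 1/(1+x²)
a = 2.0, b = 3.75, n = 2
h = (b - a)/n = 0.875000

Simpson's rule: (h/3)[f(x₀) + 4f(x₁) + 2f(x₂) + ... + f(xₙ)]

x_0 = 2.0000, f(x_0) = 0.200000, coefficient = 1
x_1 = 2.8750, f(x_1) = 0.107926, coefficient = 4
x_2 = 3.7500, f(x_2) = 0.066390, coefficient = 1

I ≈ (0.875000/3) × 0.698093 = 0.203611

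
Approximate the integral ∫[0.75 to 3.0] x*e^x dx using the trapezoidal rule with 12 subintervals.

f(x) = x*e^x
a = 0.75, b = 3.0, n = 12
h = (b - a)/n = 0.187500

Trapezoidal rule: (h/2)[f(x₀) + 2f(x₁) + 2f(x₂) + ... + f(xₙ)]

x_0 = 0.7500, f(x_0) = 1.587750, coefficient = 1
x_1 = 0.9375, f(x_1) = 2.393990, coefficient = 2
x_2 = 1.1250, f(x_2) = 3.465244, coefficient = 2
x_3 = 1.3125, f(x_3) = 4.876529, coefficient = 2
x_4 = 1.5000, f(x_4) = 6.722534, coefficient = 2
x_5 = 1.6875, f(x_5) = 9.122539, coefficient = 2
x_6 = 1.8750, f(x_6) = 12.226536, coefficient = 2
x_7 = 2.0625, f(x_7) = 16.222819, coefficient = 2
x_8 = 2.2500, f(x_8) = 21.347406, coefficient = 2
x_9 = 2.4375, f(x_9) = 27.895710, coefficient = 2
x_10 = 2.6250, f(x_10) = 36.237007, coefficient = 2
x_11 = 2.8125, f(x_11) = 46.832330, coefficient = 2
x_12 = 3.0000, f(x_12) = 60.256611, coefficient = 1

I ≈ (0.187500/2) × 436.529647 = 40.924654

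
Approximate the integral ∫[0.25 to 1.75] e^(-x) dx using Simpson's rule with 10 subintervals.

f(x) = e^(-x)
a = 0.25, b = 1.75, n = 10
h = (b - a)/n = 0.150000

Simpson's rule: (h/3)[f(x₀) + 4f(x₁) + 2f(x₂) + ... + f(xₙ)]

x_0 = 0.2500, f(x_0) = 0.778801, coefficient = 1
x_1 = 0.4000, f(x_1) = 0.670320, coefficient = 4
x_2 = 0.5500, f(x_2) = 0.576950, coefficient = 2
x_3 = 0.7000, f(x_3) = 0.496585, coefficient = 4
x_4 = 0.8500, f(x_4) = 0.427415, coefficient = 2
x_5 = 1.0000, f(x_5) = 0.367879, coefficient = 4
x_6 = 1.1500, f(x_6) = 0.316637, coefficient = 2
x_7 = 1.3000, f(x_7) = 0.272532, coefficient = 4
x_8 = 1.4500, f(x_8) = 0.234570, coefficient = 2
x_9 = 1.6000, f(x_9) = 0.201897, coefficient = 4
x_10 = 1.7500, f(x_10) = 0.173774, coefficient = 1

I ≈ (0.150000/3) × 12.100571 = 0.605029
Exact value: 0.605027
Error: 0.000002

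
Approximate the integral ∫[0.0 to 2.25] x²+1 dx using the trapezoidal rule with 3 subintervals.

f(x) = x²+1
a = 0.0, b = 2.25, n = 3
h = (b - a)/n = 0.750000

Trapezoidal rule: (h/2)[f(x₀) + 2f(x₁) + 2f(x₂) + ... + f(xₙ)]

x_0 = 0.0000, f(x_0) = 1.000000, coefficient = 1
x_1 = 0.7500, f(x_1) = 1.562500, coefficient = 2
x_2 = 1.5000, f(x_2) = 3.250000, coefficient = 2
x_3 = 2.2500, f(x_3) = 6.062500, coefficient = 1

I ≈ (0.750000/2) × 16.687500 = 6.257812
Exact value: 6.046875
Error: 0.210938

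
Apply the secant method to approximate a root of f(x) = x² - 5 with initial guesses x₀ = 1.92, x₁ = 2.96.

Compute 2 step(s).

f(x) = x² - 5
x₀ = 1.92, x₁ = 2.96

Secant formula: x_{n+1} = x_n - f(x_n)(x_n - x_{n-1})/(f(x_n) - f(x_{n-1}))

Iteration 1:
  f(1.920000) = -1.313600
  f(2.960000) = 3.761600
  x_2 = 2.960000 - 3.761600×(2.960000 - 1.920000)/(3.761600 - (-1.313600))
       = 2.189180
Iteration 2:
  f(2.960000) = 3.761600
  f(2.189180) = -0.207489
  x_3 = 2.189180 - (-0.207489)×(2.189180 - 2.960000)/(-0.207489 - 3.761600)
       = 2.229476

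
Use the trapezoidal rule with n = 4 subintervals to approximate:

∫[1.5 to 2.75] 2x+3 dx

f(x) = 2x+3
a = 1.5, b = 2.75, n = 4
h = (b - a)/n = 0.312500

Trapezoidal rule: (h/2)[f(x₀) + 2f(x₁) + 2f(x₂) + ... + f(xₙ)]

x_0 = 1.5000, f(x_0) = 6.000000, coefficient = 1
x_1 = 1.8125, f(x_1) = 6.625000, coefficient = 2
x_2 = 2.1250, f(x_2) = 7.250000, coefficient = 2
x_3 = 2.4375, f(x_3) = 7.875000, coefficient = 2
x_4 = 2.7500, f(x_4) = 8.500000, coefficient = 1

I ≈ (0.312500/2) × 58.000000 = 9.062500
Exact value: 9.062500
Error: 0.000000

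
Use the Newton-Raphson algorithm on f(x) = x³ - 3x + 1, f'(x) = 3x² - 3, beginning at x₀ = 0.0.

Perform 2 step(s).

f(x) = x³ - 3x + 1
f'(x) = 3x² - 3
x₀ = 0.0

Newton-Raphson formula: x_{n+1} = x_n - f(x_n)/f'(x_n)

Iteration 1:
  f(0.000000) = 1.000000
  f'(0.000000) = -3.000000
  x_1 = 0.000000 - 1.000000/(-3.000000) = 0.333333
Iteration 2:
  f(0.333333) = 0.037037
  f'(0.333333) = -2.666667
  x_2 = 0.333333 - 0.037037/(-2.666667) = 0.347222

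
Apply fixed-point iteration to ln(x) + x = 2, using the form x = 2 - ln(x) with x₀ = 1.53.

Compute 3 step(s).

Equation: ln(x) + x = 2
Fixed-point form: x = 2 - ln(x)
x₀ = 1.53

x_1 = g(1.530000) = 1.574732
x_2 = g(1.574732) = 1.545915
x_3 = g(1.545915) = 1.564384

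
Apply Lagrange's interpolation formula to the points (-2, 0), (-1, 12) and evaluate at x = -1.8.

Lagrange interpolation formula:
P(x) = Σ yᵢ × Lᵢ(x)
where Lᵢ(x) = Π_{j≠i} (x - xⱼ)/(xᵢ - xⱼ)

L_0(-1.8) = (-1.8 - (-1))/(-2 - (-1)) = 0.800000
L_1(-1.8) = (-1.8 - (-2))/(-1 - (-2)) = 0.200000

P(-1.8) = 0×L_0(-1.8) + 12×L_1(-1.8)
P(-1.8) = 2.400000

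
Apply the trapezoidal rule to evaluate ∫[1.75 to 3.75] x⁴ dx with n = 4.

f(x) = x⁴
a = 1.75, b = 3.75, n = 4
h = (b - a)/n = 0.500000

Trapezoidal rule: (h/2)[f(x₀) + 2f(x₁) + 2f(x₂) + ... + f(xₙ)]

x_0 = 1.7500, f(x_0) = 9.378906, coefficient = 1
x_1 = 2.2500, f(x_1) = 25.628906, coefficient = 2
x_2 = 2.7500, f(x_2) = 57.191406, coefficient = 2
x_3 = 3.2500, f(x_3) = 111.566406, coefficient = 2
x_4 = 3.7500, f(x_4) = 197.753906, coefficient = 1

I ≈ (0.500000/2) × 595.906250 = 148.976562
Exact value: 145.032813
Error: 3.943750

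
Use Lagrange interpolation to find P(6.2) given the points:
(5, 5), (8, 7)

Lagrange interpolation formula:
P(x) = Σ yᵢ × Lᵢ(x)
where Lᵢ(x) = Π_{j≠i} (x - xⱼ)/(xᵢ - xⱼ)

L_0(6.2) = (6.2 - 8)/(5 - 8) = 0.600000
L_1(6.2) = (6.2 - 5)/(8 - 5) = 0.400000

P(6.2) = 5×L_0(6.2) + 7×L_1(6.2)
P(6.2) = 5.800000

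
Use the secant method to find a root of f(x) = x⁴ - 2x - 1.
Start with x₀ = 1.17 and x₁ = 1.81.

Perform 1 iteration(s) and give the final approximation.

f(x) = x⁴ - 2x - 1
x₀ = 1.17, x₁ = 1.81

Secant formula: x_{n+1} = x_n - f(x_n)(x_n - x_{n-1})/(f(x_n) - f(x_{n-1}))

Iteration 1:
  f(1.170000) = -1.466113
  f(1.810000) = 6.112831
  x_2 = 1.810000 - 6.112831×(1.810000 - 1.170000)/(6.112831 - (-1.466113))
       = 1.293805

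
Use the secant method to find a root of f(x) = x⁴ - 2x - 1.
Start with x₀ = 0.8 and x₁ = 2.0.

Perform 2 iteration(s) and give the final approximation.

f(x) = x⁴ - 2x - 1
x₀ = 0.8, x₁ = 2.0

Secant formula: x_{n+1} = x_n - f(x_n)(x_n - x_{n-1})/(f(x_n) - f(x_{n-1}))

Iteration 1:
  f(0.800000) = -2.190400
  f(2.000000) = 11.000000
  x_2 = 2.000000 - 11.000000×(2.000000 - 0.800000)/(11.000000 - (-2.190400))
       = 0.999272
Iteration 2:
  f(2.000000) = 11.000000
  f(0.999272) = -2.001452
  x_3 = 0.999272 - (-2.001452)×(0.999272 - 2.000000)/(-2.001452 - 11.000000)
       = 1.153325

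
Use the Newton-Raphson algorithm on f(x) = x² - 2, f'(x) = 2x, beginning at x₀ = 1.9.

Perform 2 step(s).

f(x) = x² - 2
f'(x) = 2x
x₀ = 1.9

Newton-Raphson formula: x_{n+1} = x_n - f(x_n)/f'(x_n)

Iteration 1:
  f(1.900000) = 1.610000
  f'(1.900000) = 3.800000
  x_1 = 1.900000 - 1.610000/3.800000 = 1.476316
Iteration 2:
  f(1.476316) = 0.179508
  f'(1.476316) = 2.952632
  x_2 = 1.476316 - 0.179508/2.952632 = 1.415520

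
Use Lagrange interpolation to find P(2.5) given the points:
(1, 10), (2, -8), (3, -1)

Lagrange interpolation formula:
P(x) = Σ yᵢ × Lᵢ(x)
where Lᵢ(x) = Π_{j≠i} (x - xⱼ)/(xᵢ - xⱼ)

L_0(2.5) = (2.5 - 2)/(1 - 2) × (2.5 - 3)/(1 - 3) = -0.125000
L_1(2.5) = (2.5 - 1)/(2 - 1) × (2.5 - 3)/(2 - 3) = 0.750000
L_2(2.5) = (2.5 - 1)/(3 - 1) × (2.5 - 2)/(3 - 2) = 0.375000

P(2.5) = 10×L_0(2.5) + (-8)×L_1(2.5) + (-1)×L_2(2.5)
P(2.5) = -7.625000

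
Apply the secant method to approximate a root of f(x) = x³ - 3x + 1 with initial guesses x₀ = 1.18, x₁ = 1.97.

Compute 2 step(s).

f(x) = x³ - 3x + 1
x₀ = 1.18, x₁ = 1.97

Secant formula: x_{n+1} = x_n - f(x_n)(x_n - x_{n-1})/(f(x_n) - f(x_{n-1}))

Iteration 1:
  f(1.180000) = -0.896968
  f(1.970000) = 2.735373
  x_2 = 1.970000 - 2.735373×(1.970000 - 1.180000)/(2.735373 - (-0.896968))
       = 1.375082
Iteration 2:
  f(1.970000) = 2.735373
  f(1.375082) = -0.525171
  x_3 = 1.375082 - (-0.525171)×(1.375082 - 1.970000)/(-0.525171 - 2.735373)
       = 1.470905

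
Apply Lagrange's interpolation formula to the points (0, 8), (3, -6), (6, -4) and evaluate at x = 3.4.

Lagrange interpolation formula:
P(x) = Σ yᵢ × Lᵢ(x)
where Lᵢ(x) = Π_{j≠i} (x - xⱼ)/(xᵢ - xⱼ)

L_0(3.4) = (3.4 - 3)/(0 - 3) × (3.4 - 6)/(0 - 6) = -0.057778
L_1(3.4) = (3.4 - 0)/(3 - 0) × (3.4 - 6)/(3 - 6) = 0.982222
L_2(3.4) = (3.4 - 0)/(6 - 0) × (3.4 - 3)/(6 - 3) = 0.075556

P(3.4) = 8×L_0(3.4) + (-6)×L_1(3.4) + (-4)×L_2(3.4)
P(3.4) = -6.657778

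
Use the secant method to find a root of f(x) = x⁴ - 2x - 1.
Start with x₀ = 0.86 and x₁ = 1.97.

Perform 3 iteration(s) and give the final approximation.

f(x) = x⁴ - 2x - 1
x₀ = 0.86, x₁ = 1.97

Secant formula: x_{n+1} = x_n - f(x_n)(x_n - x_{n-1})/(f(x_n) - f(x_{n-1}))

Iteration 1:
  f(0.860000) = -2.172992
  f(1.970000) = 10.121385
  x_2 = 1.970000 - 10.121385×(1.970000 - 0.860000)/(10.121385 - (-2.172992))
       = 1.056189
Iteration 2:
  f(1.970000) = 10.121385
  f(1.056189) = -1.867959
  x_3 = 1.056189 - (-1.867959)×(1.056189 - 1.970000)/(-1.867959 - 10.121385)
       = 1.198562
Iteration 3:
  f(1.056189) = -1.867959
  f(1.198562) = -1.333445
  x_4 = 1.198562 - (-1.333445)×(1.198562 - 1.056189)/(-1.333445 - (-1.867959))
       = 1.553738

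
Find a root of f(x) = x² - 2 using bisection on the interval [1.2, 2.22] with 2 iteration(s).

f(x) = x² - 2
Initial interval: [1.2, 2.22]

Iteration 1:
  c_1 = (1.200000 + 2.220000)/2 = 1.710000
  f(c_1) = f(1.710000) = 0.924100
  f(a) × f(c) < 0, new interval: [1.200000, 1.710000]
Iteration 2:
  c_2 = (1.200000 + 1.710000)/2 = 1.455000
  f(c_2) = f(1.455000) = 0.117025
  f(a) × f(c) < 0, new interval: [1.200000, 1.455000]

After 2 iteration(s), the approximation is c_2 = 1.455000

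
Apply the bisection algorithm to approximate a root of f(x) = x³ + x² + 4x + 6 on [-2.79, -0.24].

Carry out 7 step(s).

f(x) = x³ + x² + 4x + 6
Initial interval: [-2.79, -0.24]

Iteration 1:
  c_1 = (-2.790000 + (-0.240000))/2 = -1.515000
  f(c_1) = f(-1.515000) = -1.242041
  f(a) × f(c) ≥ 0, new interval: [-1.515000, -0.240000]
Iteration 2:
  c_2 = (-1.515000 + (-0.240000))/2 = -0.877500
  f(c_2) = f(-0.877500) = 2.584326
  f(a) × f(c) < 0, new interval: [-1.515000, -0.877500]
Iteration 3:
  c_3 = (-1.515000 + (-0.877500))/2 = -1.196250
  f(c_3) = f(-1.196250) = 0.934163
  f(a) × f(c) < 0, new interval: [-1.515000, -1.196250]
Iteration 4:
  c_4 = (-1.515000 + (-1.196250))/2 = -1.355625
  f(c_4) = f(-1.355625) = -0.076039
  f(a) × f(c) ≥ 0, new interval: [-1.355625, -1.196250]
Iteration 5:
  c_5 = (-1.355625 + (-1.196250))/2 = -1.275937
  f(c_5) = f(-1.275937) = 0.447019
  f(a) × f(c) < 0, new interval: [-1.355625, -1.275937]
Iteration 6:
  c_6 = (-1.355625 + (-1.275937))/2 = -1.315781
  f(c_6) = f(-1.315781) = 0.190169
  f(a) × f(c) < 0, new interval: [-1.355625, -1.315781]
Iteration 7:
  c_7 = (-1.355625 + (-1.315781))/2 = -1.335703
  f(c_7) = f(-1.335703) = 0.058259
  f(a) × f(c) < 0, new interval: [-1.355625, -1.335703]

After 7 iteration(s), the approximation is c_7 = -1.335703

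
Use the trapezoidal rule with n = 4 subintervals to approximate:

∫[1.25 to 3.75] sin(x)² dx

f(x) = sin(x)²
a = 1.25, b = 3.75, n = 4
h = (b - a)/n = 0.625000

Trapezoidal rule: (h/2)[f(x₀) + 2f(x₁) + 2f(x₂) + ... + f(xₙ)]

x_0 = 1.2500, f(x_0) = 0.900572, coefficient = 1
x_1 = 1.8750, f(x_1) = 0.910280, coefficient = 2
x_2 = 2.5000, f(x_2) = 0.358169, coefficient = 2
x_3 = 3.1250, f(x_3) = 0.000275, coefficient = 2
x_4 = 3.7500, f(x_4) = 0.326682, coefficient = 1

I ≈ (0.625000/2) × 3.764702 = 1.176469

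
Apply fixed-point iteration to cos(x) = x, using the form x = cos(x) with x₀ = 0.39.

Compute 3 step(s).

Equation: cos(x) = x
Fixed-point form: x = cos(x)
x₀ = 0.39

x_1 = g(0.390000) = 0.924909
x_2 = g(0.924909) = 0.601907
x_3 = g(0.601907) = 0.824257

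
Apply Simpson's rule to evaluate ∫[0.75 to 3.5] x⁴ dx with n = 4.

f(x) = x⁴
a = 0.75, b = 3.5, n = 4
h = (b - a)/n = 0.687500

Simpson's rule: (h/3)[f(x₀) + 4f(x₁) + 2f(x₂) + ... + f(xₙ)]

x_0 = 0.7500, f(x_0) = 0.316406, coefficient = 1
x_1 = 1.4375, f(x_1) = 4.270035, coefficient = 4
x_2 = 2.1250, f(x_2) = 20.390869, coefficient = 2
x_3 = 2.8125, f(x_3) = 62.570572, coefficient = 4
x_4 = 3.5000, f(x_4) = 150.062500, coefficient = 1

I ≈ (0.687500/3) × 458.523071 = 105.078204
Exact value: 104.996289
Error: 0.081915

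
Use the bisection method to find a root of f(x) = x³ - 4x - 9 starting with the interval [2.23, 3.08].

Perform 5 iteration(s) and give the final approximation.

f(x) = x³ - 4x - 9
Initial interval: [2.23, 3.08]

Iteration 1:
  c_1 = (2.230000 + 3.080000)/2 = 2.655000
  f(c_1) = f(2.655000) = -0.904839
  f(a) × f(c) ≥ 0, new interval: [2.655000, 3.080000]
Iteration 2:
  c_2 = (2.655000 + 3.080000)/2 = 2.867500
  f(c_2) = f(2.867500) = 3.108180
  f(a) × f(c) < 0, new interval: [2.655000, 2.867500]
Iteration 3:
  c_3 = (2.655000 + 2.867500)/2 = 2.761250
  f(c_3) = f(2.761250) = 1.008155
  f(a) × f(c) < 0, new interval: [2.655000, 2.761250]
Iteration 4:
  c_4 = (2.655000 + 2.761250)/2 = 2.708125
  f(c_4) = f(2.708125) = 0.028729
  f(a) × f(c) < 0, new interval: [2.655000, 2.708125]
Iteration 5:
  c_5 = (2.655000 + 2.708125)/2 = 2.681563
  f(c_5) = f(2.681563) = -0.443731
  f(a) × f(c) ≥ 0, new interval: [2.681563, 2.708125]

After 5 iteration(s), the approximation is c_5 = 2.681563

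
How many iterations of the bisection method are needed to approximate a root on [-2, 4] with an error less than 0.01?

We need (b-a)/2^n ≤ 0.01
(4 - (-2))/2^n ≤ 0.01
6/2^n ≤ 0.01
2^n ≥ 600
n ≥ log₂(600) = 9.23
n ≥ 10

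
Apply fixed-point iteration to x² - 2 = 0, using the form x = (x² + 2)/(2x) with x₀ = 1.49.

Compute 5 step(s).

Equation: x² - 2 = 0
Fixed-point form: x = (x² + 2)/(2x)
x₀ = 1.49

x_1 = g(1.490000) = 1.416141
x_2 = g(1.416141) = 1.414215
x_3 = g(1.414215) = 1.414214
x_4 = g(1.414214) = 1.414214
x_5 = g(1.414214) = 1.414214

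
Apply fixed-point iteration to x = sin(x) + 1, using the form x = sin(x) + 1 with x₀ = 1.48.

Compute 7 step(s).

Equation: x = sin(x) + 1
Fixed-point form: x = sin(x) + 1
x₀ = 1.48

x_1 = g(1.480000) = 1.995881
x_2 = g(1.995881) = 1.911004
x_3 = g(1.911004) = 1.942685
x_4 = g(1.942685) = 1.931643
x_5 = g(1.931643) = 1.935598
x_6 = g(1.935598) = 1.934194
x_7 = g(1.934194) = 1.934694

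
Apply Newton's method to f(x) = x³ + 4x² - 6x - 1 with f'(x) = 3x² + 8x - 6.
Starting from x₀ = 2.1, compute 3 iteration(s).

f(x) = x³ + 4x² - 6x - 1
f'(x) = 3x² + 8x - 6
x₀ = 2.1

Newton-Raphson formula: x_{n+1} = x_n - f(x_n)/f'(x_n)

Iteration 1:
  f(2.100000) = 13.301000
  f'(2.100000) = 24.030000
  x_1 = 2.100000 - 13.301000/24.030000 = 1.546484
Iteration 2:
  f(1.546484) = 2.986132
  f'(1.546484) = 13.546703
  x_2 = 1.546484 - 2.986132/13.546703 = 1.326051
Iteration 3:
  f(1.326051) = 0.409084
  f'(1.326051) = 9.883645
  x_3 = 1.326051 - 0.409084/9.883645 = 1.284661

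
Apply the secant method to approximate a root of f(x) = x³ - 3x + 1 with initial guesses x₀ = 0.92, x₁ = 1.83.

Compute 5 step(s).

f(x) = x³ - 3x + 1
x₀ = 0.92, x₁ = 1.83

Secant formula: x_{n+1} = x_n - f(x_n)(x_n - x_{n-1})/(f(x_n) - f(x_{n-1}))

Iteration 1:
  f(0.920000) = -0.981312
  f(1.830000) = 1.638487
  x_2 = 1.830000 - 1.638487×(1.830000 - 0.920000)/(1.638487 - (-0.981312))
       = 1.260864
Iteration 2:
  f(1.830000) = 1.638487
  f(1.260864) = -0.778099
  x_3 = 1.260864 - (-0.778099)×(1.260864 - 1.830000)/(-0.778099 - 1.638487)
       = 1.444116
Iteration 3:
  f(1.260864) = -0.778099
  f(1.444116) = -0.320687
  x_4 = 1.444116 - (-0.320687)×(1.444116 - 1.260864)/(-0.320687 - (-0.778099))
       = 1.572592
Iteration 4:
  f(1.444116) = -0.320687
  f(1.572592) = 0.171316
  x_5 = 1.572592 - 0.171316×(1.572592 - 1.444116)/(0.171316 - (-0.320687))
       = 1.527856
Iteration 5:
  f(1.572592) = 0.171316
  f(1.527856) = -0.017025
  x_6 = 1.527856 - (-0.017025)×(1.527856 - 1.572592)/(-0.017025 - 0.171316)
       = 1.531900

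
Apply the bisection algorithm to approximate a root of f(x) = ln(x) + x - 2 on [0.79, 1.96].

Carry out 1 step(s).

f(x) = ln(x) + x - 2
Initial interval: [0.79, 1.96]

Iteration 1:
  c_1 = (0.790000 + 1.960000)/2 = 1.375000
  f(c_1) = f(1.375000) = -0.306546
  f(a) × f(c) ≥ 0, new interval: [1.375000, 1.960000]

After 1 iteration(s), the approximation is c_1 = 1.375000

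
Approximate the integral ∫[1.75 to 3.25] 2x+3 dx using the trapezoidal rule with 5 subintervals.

f(x) = 2x+3
a = 1.75, b = 3.25, n = 5
h = (b - a)/n = 0.300000

Trapezoidal rule: (h/2)[f(x₀) + 2f(x₁) + 2f(x₂) + ... + f(xₙ)]

x_0 = 1.7500, f(x_0) = 6.500000, coefficient = 1
x_1 = 2.0500, f(x_1) = 7.100000, coefficient = 2
x_2 = 2.3500, f(x_2) = 7.700000, coefficient = 2
x_3 = 2.6500, f(x_3) = 8.300000, coefficient = 2
x_4 = 2.9500, f(x_4) = 8.900000, coefficient = 2
x_5 = 3.2500, f(x_5) = 9.500000, coefficient = 1

I ≈ (0.300000/2) × 80.000000 = 12.000000
Exact value: 12.000000
Error: 0.000000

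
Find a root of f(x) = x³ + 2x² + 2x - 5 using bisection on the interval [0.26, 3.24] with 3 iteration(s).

f(x) = x³ + 2x² + 2x - 5
Initial interval: [0.26, 3.24]

Iteration 1:
  c_1 = (0.260000 + 3.240000)/2 = 1.750000
  f(c_1) = f(1.750000) = 9.984375
  f(a) × f(c) < 0, new interval: [0.260000, 1.750000]
Iteration 2:
  c_2 = (0.260000 + 1.750000)/2 = 1.005000
  f(c_2) = f(1.005000) = 0.045125
  f(a) × f(c) < 0, new interval: [0.260000, 1.005000]
Iteration 3:
  c_3 = (0.260000 + 1.005000)/2 = 0.632500
  f(c_3) = f(0.632500) = -2.681852
  f(a) × f(c) ≥ 0, new interval: [0.632500, 1.005000]

After 3 iteration(s), the approximation is c_3 = 0.632500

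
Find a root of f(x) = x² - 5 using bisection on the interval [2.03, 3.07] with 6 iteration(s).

f(x) = x² - 5
Initial interval: [2.03, 3.07]

Iteration 1:
  c_1 = (2.030000 + 3.070000)/2 = 2.550000
  f(c_1) = f(2.550000) = 1.502500
  f(a) × f(c) < 0, new interval: [2.030000, 2.550000]
Iteration 2:
  c_2 = (2.030000 + 2.550000)/2 = 2.290000
  f(c_2) = f(2.290000) = 0.244100
  f(a) × f(c) < 0, new interval: [2.030000, 2.290000]
Iteration 3:
  c_3 = (2.030000 + 2.290000)/2 = 2.160000
  f(c_3) = f(2.160000) = -0.334400
  f(a) × f(c) ≥ 0, new interval: [2.160000, 2.290000]
Iteration 4:
  c_4 = (2.160000 + 2.290000)/2 = 2.225000
  f(c_4) = f(2.225000) = -0.049375
  f(a) × f(c) ≥ 0, new interval: [2.225000, 2.290000]
Iteration 5:
  c_5 = (2.225000 + 2.290000)/2 = 2.257500
  f(c_5) = f(2.257500) = 0.096306
  f(a) × f(c) < 0, new interval: [2.225000, 2.257500]
Iteration 6:
  c_6 = (2.225000 + 2.257500)/2 = 2.241250
  f(c_6) = f(2.241250) = 0.023202
  f(a) × f(c) < 0, new interval: [2.225000, 2.241250]

After 6 iteration(s), the approximation is c_6 = 2.241250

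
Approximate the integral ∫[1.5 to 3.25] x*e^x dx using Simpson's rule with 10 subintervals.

f(x) = x*e^x
a = 1.5, b = 3.25, n = 10
h = (b - a)/n = 0.175000

Simpson's rule: (h/3)[f(x₀) + 4f(x₁) + 2f(x₂) + ... + f(xₙ)]

x_0 = 1.5000, f(x_0) = 6.722534, coefficient = 1
x_1 = 1.6750, f(x_1) = 8.942482, coefficient = 4
x_2 = 1.8500, f(x_2) = 11.765666, coefficient = 2
x_3 = 2.0250, f(x_3) = 15.341625, coefficient = 4
x_4 = 2.2000, f(x_4) = 19.855030, coefficient = 2
x_5 = 2.3750, f(x_5) = 25.533656, coefficient = 4
x_6 = 2.5500, f(x_6) = 32.658115, coefficient = 2
x_7 = 2.7250, f(x_7) = 41.573728, coefficient = 4
x_8 = 2.9000, f(x_8) = 52.705022, coefficient = 2
x_9 = 3.0750, f(x_9) = 66.573387, coefficient = 4
x_10 = 3.2500, f(x_10) = 83.818605, coefficient = 1

I ≈ (0.175000/3) × 956.368313 = 55.788152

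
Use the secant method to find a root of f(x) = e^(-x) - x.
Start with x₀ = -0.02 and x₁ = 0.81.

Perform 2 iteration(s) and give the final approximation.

f(x) = e^(-x) - x
x₀ = -0.02, x₁ = 0.81

Secant formula: x_{n+1} = x_n - f(x_n)(x_n - x_{n-1})/(f(x_n) - f(x_{n-1}))

Iteration 1:
  f(-0.020000) = 1.040201
  f(0.810000) = -0.365142
  x_2 = 0.810000 - (-0.365142)×(0.810000 - (-0.020000))/(-0.365142 - 1.040201)
       = 0.594346
Iteration 2:
  f(0.810000) = -0.365142
  f(0.594346) = -0.042423
  x_3 = 0.594346 - (-0.042423)×(0.594346 - 0.810000)/(-0.042423 - (-0.365142))
       = 0.565998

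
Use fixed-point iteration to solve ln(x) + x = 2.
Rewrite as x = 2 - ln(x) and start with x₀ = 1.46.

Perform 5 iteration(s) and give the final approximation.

Equation: ln(x) + x = 2
Fixed-point form: x = 2 - ln(x)
x₀ = 1.46

x_1 = g(1.460000) = 1.621564
x_2 = g(1.621564) = 1.516609
x_3 = g(1.516609) = 1.583523
x_4 = g(1.583523) = 1.540348
x_5 = g(1.540348) = 1.567992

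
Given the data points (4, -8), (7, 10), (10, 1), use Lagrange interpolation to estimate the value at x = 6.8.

Lagrange interpolation formula:
P(x) = Σ yᵢ × Lᵢ(x)
where Lᵢ(x) = Π_{j≠i} (x - xⱼ)/(xᵢ - xⱼ)

L_0(6.8) = (6.8 - 7)/(4 - 7) × (6.8 - 10)/(4 - 10) = 0.035556
L_1(6.8) = (6.8 - 4)/(7 - 4) × (6.8 - 10)/(7 - 10) = 0.995556
L_2(6.8) = (6.8 - 4)/(10 - 4) × (6.8 - 7)/(10 - 7) = -0.031111

P(6.8) = (-8)×L_0(6.8) + 10×L_1(6.8) + 1×L_2(6.8)
P(6.8) = 9.640000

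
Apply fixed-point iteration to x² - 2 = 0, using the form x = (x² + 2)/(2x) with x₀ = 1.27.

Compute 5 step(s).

Equation: x² - 2 = 0
Fixed-point form: x = (x² + 2)/(2x)
x₀ = 1.27

x_1 = g(1.270000) = 1.422402
x_2 = g(1.422402) = 1.414237
x_3 = g(1.414237) = 1.414214
x_4 = g(1.414214) = 1.414214
x_5 = g(1.414214) = 1.414214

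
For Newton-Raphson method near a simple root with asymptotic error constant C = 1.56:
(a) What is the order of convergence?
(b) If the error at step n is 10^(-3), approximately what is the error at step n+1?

(a) Newton-Raphson has quadratic (order 2) convergence near simple roots.
    This means |e_{n+1}| ≈ C|e_n|².

(b) With |e_n| = 10^(-3) and C = 1.56:
    |e_{n+1}| ≈ 1.56 × (10^(-3))² = 1.56 × 10^(-6)

(a) 2 (quadratic); (b) |e_{n+1}| ≈ 1.560e-06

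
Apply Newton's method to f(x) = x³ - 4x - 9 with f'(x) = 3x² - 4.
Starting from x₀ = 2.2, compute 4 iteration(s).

f(x) = x³ - 4x - 9
f'(x) = 3x² - 4
x₀ = 2.2

Newton-Raphson formula: x_{n+1} = x_n - f(x_n)/f'(x_n)

Iteration 1:
  f(2.200000) = -7.152000
  f'(2.200000) = 10.520000
  x_1 = 2.200000 - (-7.152000)/10.520000 = 2.879848
Iteration 2:
  f(2.879848) = 3.364696
  f'(2.879848) = 20.880572
  x_2 = 2.879848 - 3.364696/20.880572 = 2.718708
Iteration 3:
  f(2.718708) = 0.220151
  f'(2.718708) = 18.174118
  x_3 = 2.718708 - 0.220151/18.174118 = 2.706594
Iteration 4:
  f(2.706594) = 0.001195
  f'(2.706594) = 17.976960
  x_4 = 2.706594 - 0.001195/17.976960 = 2.706528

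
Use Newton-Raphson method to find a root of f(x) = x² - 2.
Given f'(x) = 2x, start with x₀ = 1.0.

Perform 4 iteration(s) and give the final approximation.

f(x) = x² - 2
f'(x) = 2x
x₀ = 1.0

Newton-Raphson formula: x_{n+1} = x_n - f(x_n)/f'(x_n)

Iteration 1:
  f(1.000000) = -1.000000
  f'(1.000000) = 2.000000
  x_1 = 1.000000 - (-1.000000)/2.000000 = 1.500000
Iteration 2:
  f(1.500000) = 0.250000
  f'(1.500000) = 3.000000
  x_2 = 1.500000 - 0.250000/3.000000 = 1.416667
Iteration 3:
  f(1.416667) = 0.006944
  f'(1.416667) = 2.833333
  x_3 = 1.416667 - 0.006944/2.833333 = 1.414216
Iteration 4:
  f(1.414216) = 0.000006
  f'(1.414216) = 2.828431
  x_4 = 1.414216 - 0.000006/2.828431 = 1.414214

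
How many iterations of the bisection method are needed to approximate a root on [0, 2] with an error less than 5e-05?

We need (b-a)/2^n ≤ 5e-05
(2 - 0)/2^n ≤ 5e-05
2/2^n ≤ 5e-05
2^n ≥ 40000
n ≥ log₂(40000) = 15.29
n ≥ 16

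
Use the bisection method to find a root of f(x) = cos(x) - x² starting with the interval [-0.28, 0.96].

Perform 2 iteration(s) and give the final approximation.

f(x) = cos(x) - x²
Initial interval: [-0.28, 0.96]

Iteration 1:
  c_1 = (-0.280000 + 0.960000)/2 = 0.340000
  f(c_1) = f(0.340000) = 0.827155
  f(a) × f(c) ≥ 0, new interval: [0.340000, 0.960000]
Iteration 2:
  c_2 = (0.340000 + 0.960000)/2 = 0.650000
  f(c_2) = f(0.650000) = 0.373584
  f(a) × f(c) ≥ 0, new interval: [0.650000, 0.960000]

After 2 iteration(s), the approximation is c_2 = 0.650000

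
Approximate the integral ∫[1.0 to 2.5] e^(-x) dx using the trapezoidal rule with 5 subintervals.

f(x) = e^(-x)
a = 1.0, b = 2.5, n = 5
h = (b - a)/n = 0.300000

Trapezoidal rule: (h/2)[f(x₀) + 2f(x₁) + 2f(x₂) + ... + f(xₙ)]

x_0 = 1.0000, f(x_0) = 0.367879, coefficient = 1
x_1 = 1.3000, f(x_1) = 0.272532, coefficient = 2
x_2 = 1.6000, f(x_2) = 0.201897, coefficient = 2
x_3 = 1.9000, f(x_3) = 0.149569, coefficient = 2
x_4 = 2.2000, f(x_4) = 0.110803, coefficient = 2
x_5 = 2.5000, f(x_5) = 0.082085, coefficient = 1

I ≈ (0.300000/2) × 1.919565 = 0.287935
Exact value: 0.285794
Error: 0.002140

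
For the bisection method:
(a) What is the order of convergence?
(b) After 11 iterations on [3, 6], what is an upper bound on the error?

(a) Bisection has linear (order 1) convergence; the error is halved each step.

(b) Error bound = (b-a)/2^n = (6 - 3)/2^{11}
    = 3/2^{11}

(a) 1 (linear); (b) error ≤ 1.46e-03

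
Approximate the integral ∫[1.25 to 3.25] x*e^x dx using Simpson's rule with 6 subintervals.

f(x) = x*e^x
a = 1.25, b = 3.25, n = 6
h = (b - a)/n = 0.333333

Simpson's rule: (h/3)[f(x₀) + 4f(x₁) + 2f(x₂) + ... + f(xₙ)]

x_0 = 1.2500, f(x_0) = 4.362929, coefficient = 1
x_1 = 1.5833, f(x_1) = 7.712679, coefficient = 4
x_2 = 1.9167, f(x_2) = 13.029998, coefficient = 2
x_3 = 2.2500, f(x_3) = 21.347406, coefficient = 4
x_4 = 2.5833, f(x_4) = 34.206439, coefficient = 2
x_5 = 2.9167, f(x_5) = 53.898793, coefficient = 4
x_6 = 3.2500, f(x_6) = 83.818605, coefficient = 1

I ≈ (0.333333/3) × 514.489918 = 57.165546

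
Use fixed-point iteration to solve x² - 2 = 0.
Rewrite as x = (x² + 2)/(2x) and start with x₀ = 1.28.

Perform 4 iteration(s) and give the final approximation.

Equation: x² - 2 = 0
Fixed-point form: x = (x² + 2)/(2x)
x₀ = 1.28

x_1 = g(1.280000) = 1.421250
x_2 = g(1.421250) = 1.414231
x_3 = g(1.414231) = 1.414214
x_4 = g(1.414214) = 1.414214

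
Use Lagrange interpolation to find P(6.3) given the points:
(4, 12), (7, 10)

Lagrange interpolation formula:
P(x) = Σ yᵢ × Lᵢ(x)
where Lᵢ(x) = Π_{j≠i} (x - xⱼ)/(xᵢ - xⱼ)

L_0(6.3) = (6.3 - 7)/(4 - 7) = 0.233333
L_1(6.3) = (6.3 - 4)/(7 - 4) = 0.766667

P(6.3) = 12×L_0(6.3) + 10×L_1(6.3)
P(6.3) = 10.466667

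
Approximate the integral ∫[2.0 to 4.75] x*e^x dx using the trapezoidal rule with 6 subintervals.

f(x) = x*e^x
a = 2.0, b = 4.75, n = 6
h = (b - a)/n = 0.458333

Trapezoidal rule: (h/2)[f(x₀) + 2f(x₁) + 2f(x₂) + ... + f(xₙ)]

x_0 = 2.0000, f(x_0) = 14.778112, coefficient = 1
x_1 = 2.4583, f(x_1) = 28.726411, coefficient = 2
x_2 = 2.9167, f(x_2) = 53.898793, coefficient = 2
x_3 = 3.3750, f(x_3) = 98.631958, coefficient = 2
x_4 = 3.8333, f(x_4) = 177.162622, coefficient = 2
x_5 = 4.2917, f(x_5) = 313.670109, coefficient = 2
x_6 = 4.7500, f(x_6) = 549.025352, coefficient = 1

I ≈ (0.458333/2) × 1907.983249 = 437.246161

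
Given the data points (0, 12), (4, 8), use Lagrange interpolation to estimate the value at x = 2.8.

Lagrange interpolation formula:
P(x) = Σ yᵢ × Lᵢ(x)
where Lᵢ(x) = Π_{j≠i} (x - xⱼ)/(xᵢ - xⱼ)

L_0(2.8) = (2.8 - 4)/(0 - 4) = 0.300000
L_1(2.8) = (2.8 - 0)/(4 - 0) = 0.700000

P(2.8) = 12×L_0(2.8) + 8×L_1(2.8)
P(2.8) = 9.200000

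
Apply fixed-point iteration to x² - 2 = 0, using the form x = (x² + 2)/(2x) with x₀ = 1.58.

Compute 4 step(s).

Equation: x² - 2 = 0
Fixed-point form: x = (x² + 2)/(2x)
x₀ = 1.58

x_1 = g(1.580000) = 1.422911
x_2 = g(1.422911) = 1.414240
x_3 = g(1.414240) = 1.414214
x_4 = g(1.414214) = 1.414214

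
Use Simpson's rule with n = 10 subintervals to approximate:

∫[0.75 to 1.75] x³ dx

f(x) = x³
a = 0.75, b = 1.75, n = 10
h = (b - a)/n = 0.100000

Simpson's rule: (h/3)[f(x₀) + 4f(x₁) + 2f(x₂) + ... + f(xₙ)]

x_0 = 0.7500, f(x_0) = 0.421875, coefficient = 1
x_1 = 0.8500, f(x_1) = 0.614125, coefficient = 4
x_2 = 0.9500, f(x_2) = 0.857375, coefficient = 2
x_3 = 1.0500, f(x_3) = 1.157625, coefficient = 4
x_4 = 1.1500, f(x_4) = 1.520875, coefficient = 2
x_5 = 1.2500, f(x_5) = 1.953125, coefficient = 4
x_6 = 1.3500, f(x_6) = 2.460375, coefficient = 2
x_7 = 1.4500, f(x_7) = 3.048625, coefficient = 4
x_8 = 1.5500, f(x_8) = 3.723875, coefficient = 2
x_9 = 1.6500, f(x_9) = 4.492125, coefficient = 4
x_10 = 1.7500, f(x_10) = 5.359375, coefficient = 1

I ≈ (0.100000/3) × 67.968750 = 2.265625
Exact value: 2.265625
Error: 0.000000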